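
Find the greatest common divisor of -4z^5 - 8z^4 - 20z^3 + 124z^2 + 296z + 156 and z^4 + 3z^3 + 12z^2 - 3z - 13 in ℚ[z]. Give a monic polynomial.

z^3 + 4z^2 + 16z + 13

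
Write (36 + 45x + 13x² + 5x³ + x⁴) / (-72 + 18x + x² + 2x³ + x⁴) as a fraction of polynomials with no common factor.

Euclidean algorithm in ℚ[x]:
  x⁴ + 5x³ + 13x² + 45x + 36 = (x⁴ + 2x³ + x² + 18x - 72) + (3x³ + 12x² + 27x + 108)
  x⁴ + 2x³ + x² + 18x - 72 = ((1/3)x - 2/3)(3x³ + 12x² + 27x + 108) + (0)
Last nonzero remainder: 3x³ + 12x² + 27x + 108. Dividing through by 3 gives the monic gcd x³ + 4x² + 9x + 36.
Cancel x³ + 4x² + 9x + 36 from numerator and denominator to get the reduced form.

(1 + x)/(-2 + x)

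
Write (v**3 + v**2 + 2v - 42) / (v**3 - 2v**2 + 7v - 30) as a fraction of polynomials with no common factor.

(v**2 + 4v + 14)/(v**2 + v + 10)

Repeated division with remainder:
  v**3 + v**2 + 2v - 42 = (v**3 - 2v**2 + 7v - 30) + (3v**2 - 5v - 12)
  v**3 - 2v**2 + 7v - 30 = ((1/3)v - 1/9)(3v**2 - 5v - 12) + ((94/9)v - 94/3)
  3v**2 - 5v - 12 = ((27/94)v + 18/47)((94/9)v - 94/3) + (0)
Last nonzero remainder: (94/9)v - 94/3. Dividing through by 94/9 gives the monic gcd v - 3.
Cancel v - 3 from numerator and denominator to get the reduced form.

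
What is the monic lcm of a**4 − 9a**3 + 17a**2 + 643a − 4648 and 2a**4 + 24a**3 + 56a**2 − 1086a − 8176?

Apply the Euclidean algorithm:
  a**4 − 9a**3 + 17a**2 + 643a − 4648 = (1/2)(2a**4 + 24a**3 + 56a**2 − 1086a − 8176) + (−21a**3 − 11a**2 + 1186a − 560)
  2a**4 + 24a**3 + 56a**2 − 1086a − 8176 = (−(2/21)a − 482/441)(−21a**3 − 11a**2 + 1186a − 560) + ((69206/441)a**2 + (69206/441)a − 553648/63)
  −21a**3 − 11a**2 + 1186a − 560 = (−(9261/69206)a + 2205/34603)((69206/441)a**2 + (69206/441)a − 553648/63) + (0)
Last nonzero remainder: (69206/441)a**2 + (69206/441)a − 553648/63. Dividing through by 69206/441 gives the monic gcd a**2 + a − 56.
Then lcm(f, g) = f·g / gcd(f, g); expanding and making the result monic gives the answer.

a**6 + 2a**5 − 9a**4 + 173a**3 + 3666a**2 − 4189a − 339304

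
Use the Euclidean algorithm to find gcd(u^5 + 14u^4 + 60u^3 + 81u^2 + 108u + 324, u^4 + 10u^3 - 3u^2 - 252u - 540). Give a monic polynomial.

u^3 + 15u^2 + 72u + 108

Repeated division with remainder:
  u^5 + 14u^4 + 60u^3 + 81u^2 + 108u + 324 = (u + 4)(u^4 + 10u^3 - 3u^2 - 252u - 540) + (23u^3 + 345u^2 + 1656u + 2484)
  u^4 + 10u^3 - 3u^2 - 252u - 540 = ((1/23)u - 5/23)(23u^3 + 345u^2 + 1656u + 2484) + (0)
Last nonzero remainder: 23u^3 + 345u^2 + 1656u + 2484. Dividing through by 23 gives the monic gcd u^3 + 15u^2 + 72u + 108.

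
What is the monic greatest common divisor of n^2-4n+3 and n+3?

By polynomial division,
  n^2-4n+3 = (n-7)(n+3) + (24)
  n+3 = ((1/24)n+1/8)(24) + (0)
The last nonzero remainder is the constant 24, so the polynomials are coprime and gcd = 1.

1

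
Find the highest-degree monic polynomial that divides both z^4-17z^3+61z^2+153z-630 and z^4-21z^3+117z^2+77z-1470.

z^3-14z^2+19z+210

Apply the Euclidean algorithm:
  z^4-17z^3+61z^2+153z-630 = (z^4-21z^3+117z^2+77z-1470) + (4z^3-56z^2+76z+840)
  z^4-21z^3+117z^2+77z-1470 = ((1/4)z-7/4)(4z^3-56z^2+76z+840) + (0)
Last nonzero remainder: 4z^3-56z^2+76z+840. Dividing through by 4 gives the monic gcd z^3-14z^2+19z+210.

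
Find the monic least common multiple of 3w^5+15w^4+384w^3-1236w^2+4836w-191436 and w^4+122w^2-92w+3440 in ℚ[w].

Repeated division with remainder:
  3w^5+15w^4+384w^3-1236w^2+4836w-191436 = (3w+15)(w^4+122w^2-92w+3440) + (18w^3-2790w^2-4104w-243036)
  w^4+122w^2-92w+3440 = ((1/18)w+155/18)(18w^3-2790w^2-4104w-243036) + (24375w^2+48750w+2096250)
  18w^3-2790w^2-4104w-243036 = ((6/8125)w-942/8125)(24375w^2+48750w+2096250) + (0)
Last nonzero remainder: 24375w^2+48750w+2096250. Dividing through by 24375 gives the monic gcd w^2+2w+86.
Then lcm(f, g) = f·g / gcd(f, g); expanding and making the result monic gives the answer.

w^7+3w^6+158w^5-468w^4+7556w^3-83516w^2+192104w-2552480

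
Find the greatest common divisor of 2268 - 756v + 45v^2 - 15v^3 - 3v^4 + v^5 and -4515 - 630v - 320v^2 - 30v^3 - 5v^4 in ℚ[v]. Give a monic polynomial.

Apply the Euclidean algorithm:
  v^5 - 3v^4 - 15v^3 + 45v^2 - 756v + 2268 = (-(1/5)v + 9/5)(-5v^4 - 30v^3 - 320v^2 - 630v - 4515) + (-25v^3 + 495v^2 - 525v + 10395)
  -5v^4 - 30v^3 - 320v^2 - 630v - 4515 = ((1/5)v + 129/25)(-25v^3 + 495v^2 - 525v + 10395) + (-(13846/5)v^2 - 290766/5)
  -25v^3 + 495v^2 - 525v + 10395 = ((125/13846)v - 2475/13846)(-(13846/5)v^2 - 290766/5) + (0)
Last nonzero remainder: -(13846/5)v^2 - 290766/5. Dividing through by -13846/5 gives the monic gcd v^2 + 21.

21 + v^2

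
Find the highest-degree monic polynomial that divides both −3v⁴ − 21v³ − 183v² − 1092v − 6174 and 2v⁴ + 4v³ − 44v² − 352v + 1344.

v² + 10v + 42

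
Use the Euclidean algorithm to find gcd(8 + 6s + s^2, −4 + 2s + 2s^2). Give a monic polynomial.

2 + s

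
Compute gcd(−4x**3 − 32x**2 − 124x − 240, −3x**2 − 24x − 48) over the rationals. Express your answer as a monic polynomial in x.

x + 4

Apply the Euclidean algorithm:
  −4x**3 − 32x**2 − 124x − 240 = ((4/3)x)(−3x**2 − 24x − 48) + (−60x − 240)
  −3x**2 − 24x − 48 = ((1/20)x + 1/5)(−60x − 240) + (0)
Last nonzero remainder: −60x − 240. Dividing through by −60 gives the monic gcd x + 4.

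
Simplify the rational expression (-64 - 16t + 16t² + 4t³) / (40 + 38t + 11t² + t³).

(-8 + 4t)/(5 + t)

Repeated division with remainder:
  4t³ + 16t² - 16t - 64 = (4)(t³ + 11t² + 38t + 40) + (-28t² - 168t - 224)
  t³ + 11t² + 38t + 40 = (-(1/28)t - 5/28)(-28t² - 168t - 224) + (0)
Last nonzero remainder: -28t² - 168t - 224. Dividing through by -28 gives the monic gcd t² + 6t + 8.
Cancel t² + 6t + 8 from numerator and denominator to get the reduced form.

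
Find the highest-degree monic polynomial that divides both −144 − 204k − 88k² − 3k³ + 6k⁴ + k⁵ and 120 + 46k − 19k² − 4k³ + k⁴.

−24 − 14k + k² + k³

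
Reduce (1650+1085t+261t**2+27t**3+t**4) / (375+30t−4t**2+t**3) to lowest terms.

(330+151t+22t**2+t**3)/(75−9t+t**2)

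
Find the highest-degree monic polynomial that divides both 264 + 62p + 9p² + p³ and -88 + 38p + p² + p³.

44 + 3p + p²

Repeated division with remainder:
  p³ + 9p² + 62p + 264 = (p³ + p² + 38p - 88) + (8p² + 24p + 352)
  p³ + p² + 38p - 88 = ((1/8)p - 1/4)(8p² + 24p + 352) + (0)
Last nonzero remainder: 8p² + 24p + 352. Dividing through by 8 gives the monic gcd p² + 3p + 44.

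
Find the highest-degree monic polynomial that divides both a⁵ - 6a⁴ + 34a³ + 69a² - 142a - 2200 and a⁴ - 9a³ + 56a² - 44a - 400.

a³ - 11a² + 78a - 200

Repeated division with remainder:
  a⁵ - 6a⁴ + 34a³ + 69a² - 142a - 2200 = (a + 3)(a⁴ - 9a³ + 56a² - 44a - 400) + (5a³ - 55a² + 390a - 1000)
  a⁴ - 9a³ + 56a² - 44a - 400 = ((1/5)a + 2/5)(5a³ - 55a² + 390a - 1000) + (0)
Last nonzero remainder: 5a³ - 55a² + 390a - 1000. Dividing through by 5 gives the monic gcd a³ - 11a² + 78a - 200.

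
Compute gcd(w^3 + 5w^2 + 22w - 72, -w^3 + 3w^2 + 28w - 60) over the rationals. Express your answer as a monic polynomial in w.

w - 2

Repeated division with remainder:
  w^3 + 5w^2 + 22w - 72 = (-1)(-w^3 + 3w^2 + 28w - 60) + (8w^2 + 50w - 132)
  -w^3 + 3w^2 + 28w - 60 = (-(1/8)w + 37/32)(8w^2 + 50w - 132) + (-(741/16)w + 741/8)
  8w^2 + 50w - 132 = (-(128/741)w - 352/247)(-(741/16)w + 741/8) + (0)
Last nonzero remainder: -(741/16)w + 741/8. Dividing through by -741/16 gives the monic gcd w - 2.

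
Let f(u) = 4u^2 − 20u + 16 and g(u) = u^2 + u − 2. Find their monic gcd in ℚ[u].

u − 1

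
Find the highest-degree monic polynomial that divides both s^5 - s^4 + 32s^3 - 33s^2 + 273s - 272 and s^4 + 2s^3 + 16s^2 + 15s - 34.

s^3 + 16s - 17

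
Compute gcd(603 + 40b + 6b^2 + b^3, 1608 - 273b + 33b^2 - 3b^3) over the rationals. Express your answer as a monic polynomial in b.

67 - 3b + b^2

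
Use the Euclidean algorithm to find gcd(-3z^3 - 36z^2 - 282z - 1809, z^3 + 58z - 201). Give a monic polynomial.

z^2 + 3z + 67

Apply the Euclidean algorithm:
  -3z^3 - 36z^2 - 282z - 1809 = (-3)(z^3 + 58z - 201) + (-36z^2 - 108z - 2412)
  z^3 + 58z - 201 = (-(1/36)z + 1/12)(-36z^2 - 108z - 2412) + (0)
Last nonzero remainder: -36z^2 - 108z - 2412. Dividing through by -36 gives the monic gcd z^2 + 3z + 67.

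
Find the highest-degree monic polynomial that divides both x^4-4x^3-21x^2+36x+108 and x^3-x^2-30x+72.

Repeated division with remainder:
  x^4-4x^3-21x^2+36x+108 = (x-3)(x^3-x^2-30x+72) + (6x^2-126x+324)
  x^3-x^2-30x+72 = ((1/6)x+10/3)(6x^2-126x+324) + (336x-1008)
  6x^2-126x+324 = ((1/56)x-9/28)(336x-1008) + (0)
Last nonzero remainder: 336x-1008. Dividing through by 336 gives the monic gcd x-3.

x-3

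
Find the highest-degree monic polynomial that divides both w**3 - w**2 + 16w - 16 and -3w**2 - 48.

Repeated division with remainder:
  w**3 - w**2 + 16w - 16 = (-(1/3)w + 1/3)(-3w**2 - 48) + (0)
Last nonzero remainder: -3w**2 - 48. Dividing through by -3 gives the monic gcd w**2 + 16.

w**2 + 16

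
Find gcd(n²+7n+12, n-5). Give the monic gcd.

1

Repeated division with remainder:
  n²+7n+12 = (n+12)(n-5) + (72)
  n-5 = ((1/72)n-5/72)(72) + (0)
The last nonzero remainder is the constant 72, so the polynomials are coprime and gcd = 1.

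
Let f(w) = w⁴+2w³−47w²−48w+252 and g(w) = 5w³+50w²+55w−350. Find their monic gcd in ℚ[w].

Apply the Euclidean algorithm:
  w⁴+2w³−47w²−48w+252 = ((1/5)w−8/5)(5w³+50w²+55w−350) + (22w²+110w−308)
  5w³+50w²+55w−350 = ((5/22)w+25/22)(22w²+110w−308) + (0)
Last nonzero remainder: 22w²+110w−308. Dividing through by 22 gives the monic gcd w²+5w−14.

w²+5w−14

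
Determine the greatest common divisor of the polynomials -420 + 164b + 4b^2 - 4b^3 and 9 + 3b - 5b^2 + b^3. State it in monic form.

Euclidean algorithm in ℚ[b]:
  -4b^3 + 4b^2 + 164b - 420 = (-4)(b^3 - 5b^2 + 3b + 9) + (-16b^2 + 176b - 384)
  b^3 - 5b^2 + 3b + 9 = (-(1/16)b - 3/8)(-16b^2 + 176b - 384) + (45b - 135)
  -16b^2 + 176b - 384 = (-(16/45)b + 128/45)(45b - 135) + (0)
Last nonzero remainder: 45b - 135. Dividing through by 45 gives the monic gcd b - 3.

-3 + b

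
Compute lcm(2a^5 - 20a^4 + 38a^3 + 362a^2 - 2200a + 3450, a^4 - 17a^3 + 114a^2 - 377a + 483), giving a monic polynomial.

Repeated division with remainder:
  2a^5 - 20a^4 + 38a^3 + 362a^2 - 2200a + 3450 = (2a + 14)(a^4 - 17a^3 + 114a^2 - 377a + 483) + (48a^3 - 480a^2 + 2112a - 3312)
  a^4 - 17a^3 + 114a^2 - 377a + 483 = ((1/48)a - 7/48)(48a^3 - 480a^2 + 2112a - 3312) + (0)
Last nonzero remainder: 48a^3 - 480a^2 + 2112a - 3312. Dividing through by 48 gives the monic gcd a^3 - 10a^2 + 44a - 69.
Then lcm(f, g) = f·g / gcd(f, g); expanding and making the result monic gives the answer.

a^6 - 17a^5 + 89a^4 + 48a^3 - 2367a^2 + 9425a - 12075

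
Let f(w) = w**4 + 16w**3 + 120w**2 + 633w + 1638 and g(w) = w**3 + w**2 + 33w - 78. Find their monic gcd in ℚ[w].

w**2 + 3w + 39

By polynomial division,
  w**4 + 16w**3 + 120w**2 + 633w + 1638 = (w + 15)(w**3 + w**2 + 33w - 78) + (72w**2 + 216w + 2808)
  w**3 + w**2 + 33w - 78 = ((1/72)w - 1/36)(72w**2 + 216w + 2808) + (0)
Last nonzero remainder: 72w**2 + 216w + 2808. Dividing through by 72 gives the monic gcd w**2 + 3w + 39.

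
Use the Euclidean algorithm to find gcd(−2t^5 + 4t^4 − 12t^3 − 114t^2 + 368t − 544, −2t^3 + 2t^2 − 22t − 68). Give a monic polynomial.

t^2 − 3t + 17

By polynomial division,
  −2t^5 + 4t^4 − 12t^3 − 114t^2 + 368t − 544 = (t^2 − t − 6)(−2t^3 + 2t^2 − 22t − 68) + (−56t^2 + 168t − 952)
  −2t^3 + 2t^2 − 22t − 68 = ((1/28)t + 1/14)(−56t^2 + 168t − 952) + (0)
Last nonzero remainder: −56t^2 + 168t − 952. Dividing through by −56 gives the monic gcd t^2 − 3t + 17.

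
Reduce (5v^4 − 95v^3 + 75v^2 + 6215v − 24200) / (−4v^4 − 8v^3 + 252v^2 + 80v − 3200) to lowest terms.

Euclidean algorithm in ℚ[v]:
  5v^4 − 95v^3 + 75v^2 + 6215v − 24200 = (−5/4)(−4v^4 − 8v^3 + 252v^2 + 80v − 3200) + (−105v^3 + 390v^2 + 6315v − 28200)
  −4v^4 − 8v^3 + 252v^2 + 80v − 3200 = ((4/105)v + 32/147)(−105v^3 + 390v^2 + 6315v − 28200) + (−(3600/49)v^2 − (10800/49)v + 144000/49)
  −105v^3 + 390v^2 + 6315v − 28200 = ((343/240)v − 2303/240)(−(3600/49)v^2 − (10800/49)v + 144000/49) + (0)
Last nonzero remainder: −(3600/49)v^2 − (10800/49)v + 144000/49. Dividing through by −3600/49 gives the monic gcd v^2 + 3v − 40.
Cancel v^2 + 3v − 40 from numerator and denominator to get the reduced form.

(−5v^2 + 110v − 605)/(4v^2 − 4v − 80)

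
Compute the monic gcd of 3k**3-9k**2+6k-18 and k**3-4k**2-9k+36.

k-3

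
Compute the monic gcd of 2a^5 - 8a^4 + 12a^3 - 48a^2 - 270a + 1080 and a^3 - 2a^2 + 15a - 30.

a^2 + 15

Apply the Euclidean algorithm:
  2a^5 - 8a^4 + 12a^3 - 48a^2 - 270a + 1080 = (2a^2 - 4a - 26)(a^3 - 2a^2 + 15a - 30) + (20a^2 + 300)
  a^3 - 2a^2 + 15a - 30 = ((1/20)a - 1/10)(20a^2 + 300) + (0)
Last nonzero remainder: 20a^2 + 300. Dividing through by 20 gives the monic gcd a^2 + 15.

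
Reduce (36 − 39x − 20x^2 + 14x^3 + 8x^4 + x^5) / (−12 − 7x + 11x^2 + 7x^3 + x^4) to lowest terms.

By polynomial division,
  x^5 + 8x^4 + 14x^3 − 20x^2 − 39x + 36 = (x + 1)(x^4 + 7x^3 + 11x^2 − 7x − 12) + (−4x^3 − 24x^2 − 20x + 48)
  x^4 + 7x^3 + 11x^2 − 7x − 12 = (−(1/4)x − 1/4)(−4x^3 − 24x^2 − 20x + 48) + (0)
Last nonzero remainder: −4x^3 − 24x^2 − 20x + 48. Dividing through by −4 gives the monic gcd x^3 + 6x^2 + 5x − 12.
Cancel x^3 + 6x^2 + 5x − 12 from numerator and denominator to get the reduced form.

(−3 + 2x + x^2)/(1 + x)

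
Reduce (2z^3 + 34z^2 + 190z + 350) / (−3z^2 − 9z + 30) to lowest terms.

(−2z^2 − 24z − 70)/(3z − 6)

Apply the Euclidean algorithm:
  2z^3 + 34z^2 + 190z + 350 = (−(2/3)z − 28/3)(−3z^2 − 9z + 30) + (126z + 630)
  −3z^2 − 9z + 30 = (−(1/42)z + 1/21)(126z + 630) + (0)
Last nonzero remainder: 126z + 630. Dividing through by 126 gives the monic gcd z + 5.
Cancel z + 5 from numerator and denominator to get the reduced form.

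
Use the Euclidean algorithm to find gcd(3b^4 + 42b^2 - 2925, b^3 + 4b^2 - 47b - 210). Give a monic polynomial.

b + 5

Repeated division with remainder:
  3b^4 + 42b^2 - 2925 = (3b - 12)(b^3 + 4b^2 - 47b - 210) + (231b^2 + 66b - 5445)
  b^3 + 4b^2 - 47b - 210 = ((1/231)b + 26/1617)(231b^2 + 66b - 5445) + (-(1200/49)b - 6000/49)
  231b^2 + 66b - 5445 = (-(3773/400)b + 17787/400)(-(1200/49)b - 6000/49) + (0)
Last nonzero remainder: -(1200/49)b - 6000/49. Dividing through by -1200/49 gives the monic gcd b + 5.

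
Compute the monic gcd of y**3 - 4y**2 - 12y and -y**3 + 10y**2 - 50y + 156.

By polynomial division,
  y**3 - 4y**2 - 12y = (-1)(-y**3 + 10y**2 - 50y + 156) + (6y**2 - 62y + 156)
  -y**3 + 10y**2 - 50y + 156 = (-(1/6)y - 1/18)(6y**2 - 62y + 156) + (-(247/9)y + 494/3)
  6y**2 - 62y + 156 = (-(54/247)y + 18/19)(-(247/9)y + 494/3) + (0)
Last nonzero remainder: -(247/9)y + 494/3. Dividing through by -247/9 gives the monic gcd y - 6.

y - 6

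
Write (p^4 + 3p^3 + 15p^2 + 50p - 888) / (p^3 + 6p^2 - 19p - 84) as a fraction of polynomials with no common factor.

(p^3 + 7p^2 + 43p + 222)/(p^2 + 10p + 21)

Euclidean algorithm in ℚ[p]:
  p^4 + 3p^3 + 15p^2 + 50p - 888 = (p - 3)(p^3 + 6p^2 - 19p - 84) + (52p^2 + 77p - 1140)
  p^3 + 6p^2 - 19p - 84 = ((1/52)p + 235/2704)(52p^2 + 77p - 1140) + (-(10191/2704)p + 10191/676)
  52p^2 + 77p - 1140 = (-(140608/10191)p - 256880/3397)(-(10191/2704)p + 10191/676) + (0)
Last nonzero remainder: -(10191/2704)p + 10191/676. Dividing through by -10191/2704 gives the monic gcd p - 4.
Cancel p - 4 from numerator and denominator to get the reduced form.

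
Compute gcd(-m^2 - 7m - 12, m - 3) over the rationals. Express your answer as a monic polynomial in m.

Apply the Euclidean algorithm:
  -m^2 - 7m - 12 = (-m - 10)(m - 3) + (-42)
  m - 3 = (-(1/42)m + 1/14)(-42) + (0)
The last nonzero remainder is the constant -42, so the polynomials are coprime and gcd = 1.

1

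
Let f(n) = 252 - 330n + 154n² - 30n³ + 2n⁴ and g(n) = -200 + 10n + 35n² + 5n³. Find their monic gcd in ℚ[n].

-2 + n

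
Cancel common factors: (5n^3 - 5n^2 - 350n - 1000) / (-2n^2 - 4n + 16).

(-5n^2 + 25n + 250)/(2n - 4)

Apply the Euclidean algorithm:
  5n^3 - 5n^2 - 350n - 1000 = (-(5/2)n + 15/2)(-2n^2 - 4n + 16) + (-280n - 1120)
  -2n^2 - 4n + 16 = ((1/140)n - 1/70)(-280n - 1120) + (0)
Last nonzero remainder: -280n - 1120. Dividing through by -280 gives the monic gcd n + 4.
Cancel n + 4 from numerator and denominator to get the reduced form.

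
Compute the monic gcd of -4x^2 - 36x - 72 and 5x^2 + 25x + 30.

Repeated division with remainder:
  -4x^2 - 36x - 72 = (-4/5)(5x^2 + 25x + 30) + (-16x - 48)
  5x^2 + 25x + 30 = (-(5/16)x - 5/8)(-16x - 48) + (0)
Last nonzero remainder: -16x - 48. Dividing through by -16 gives the monic gcd x + 3.

x + 3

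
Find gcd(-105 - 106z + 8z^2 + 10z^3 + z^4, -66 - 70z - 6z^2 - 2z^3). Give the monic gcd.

By polynomial division,
  z^4 + 10z^3 + 8z^2 - 106z - 105 = (-(1/2)z - 7/2)(-2z^3 - 6z^2 - 70z - 66) + (-48z^2 - 384z - 336)
  -2z^3 - 6z^2 - 70z - 66 = ((1/24)z - 5/24)(-48z^2 - 384z - 336) + (-136z - 136)
  -48z^2 - 384z - 336 = ((6/17)z + 42/17)(-136z - 136) + (0)
Last nonzero remainder: -136z - 136. Dividing through by -136 gives the monic gcd z + 1.

1 + z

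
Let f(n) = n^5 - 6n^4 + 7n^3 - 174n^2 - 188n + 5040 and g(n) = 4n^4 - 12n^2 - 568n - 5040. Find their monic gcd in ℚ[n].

Repeated division with remainder:
  n^5 - 6n^4 + 7n^3 - 174n^2 - 188n + 5040 = ((1/4)n - 3/2)(4n^4 - 12n^2 - 568n - 5040) + (10n^3 - 50n^2 + 220n - 2520)
  4n^4 - 12n^2 - 568n - 5040 = ((2/5)n + 2)(10n^3 - 50n^2 + 220n - 2520) + (0)
Last nonzero remainder: 10n^3 - 50n^2 + 220n - 2520. Dividing through by 10 gives the monic gcd n^3 - 5n^2 + 22n - 252.

n^3 - 5n^2 + 22n - 252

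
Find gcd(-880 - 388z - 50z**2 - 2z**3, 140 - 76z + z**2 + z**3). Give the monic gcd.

10 + z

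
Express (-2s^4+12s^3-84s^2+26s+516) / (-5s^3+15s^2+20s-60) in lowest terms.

(2s^2-10s+86)/(5s-10)

By polynomial division,
  -2s^4+12s^3-84s^2+26s+516 = ((2/5)s-6/5)(-5s^3+15s^2+20s-60) + (-74s^2+74s+444)
  -5s^3+15s^2+20s-60 = ((5/74)s-5/37)(-74s^2+74s+444) + (0)
Last nonzero remainder: -74s^2+74s+444. Dividing through by -74 gives the monic gcd s^2-s-6.
Cancel s^2-s-6 from numerator and denominator to get the reduced form.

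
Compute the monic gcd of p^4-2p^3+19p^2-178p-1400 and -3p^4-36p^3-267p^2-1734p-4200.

p^3+5p^2+54p+200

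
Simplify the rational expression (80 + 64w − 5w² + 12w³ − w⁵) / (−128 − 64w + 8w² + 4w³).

Euclidean algorithm in ℚ[w]:
  −w⁵ + 12w³ − 5w² + 64w + 80 = (−(1/4)w² + (1/2)w − 2)(4w³ + 8w² − 64w − 128) + (11w² − 176)
  4w³ + 8w² − 64w − 128 = ((4/11)w + 8/11)(11w² − 176) + (0)
Last nonzero remainder: 11w² − 176. Dividing through by 11 gives the monic gcd w² − 16.
Cancel w² − 16 from numerator and denominator to get the reduced form.

(−5 − 4w − w³)/(8 + 4w)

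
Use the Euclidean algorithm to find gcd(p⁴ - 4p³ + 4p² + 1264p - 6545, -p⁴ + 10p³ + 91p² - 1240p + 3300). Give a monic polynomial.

Apply the Euclidean algorithm:
  p⁴ - 4p³ + 4p² + 1264p - 6545 = (-1)(-p⁴ + 10p³ + 91p² - 1240p + 3300) + (6p³ + 95p² + 24p - 3245)
  -p⁴ + 10p³ + 91p² - 1240p + 3300 = (-(1/6)p + 155/36)(6p³ + 95p² + 24p - 3245) + (-(11305/36)p² - (11305/6)p + 621775/36)
  6p³ + 95p² + 24p - 3245 = (-(216/11305)p - 2124/11305)(-(11305/36)p² - (11305/6)p + 621775/36) + (0)
Last nonzero remainder: -(11305/36)p² - (11305/6)p + 621775/36. Dividing through by -11305/36 gives the monic gcd p² + 6p - 55.

p² + 6p - 55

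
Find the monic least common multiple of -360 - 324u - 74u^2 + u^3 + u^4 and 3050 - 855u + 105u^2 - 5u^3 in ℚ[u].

By polynomial division,
  u^4 + u^3 - 74u^2 - 324u - 360 = (-(1/5)u - 22/5)(-5u^3 + 105u^2 - 855u + 3050) + (217u^2 - 3476u + 13060)
  -5u^3 + 105u^2 - 855u + 3050 = (-(5/217)u + 5405/47089)(217u^2 - 3476u + 13060) + (-(7303215/47089)u + 73032150/47089)
  217u^2 - 3476u + 13060 = (-(10218313/7303215)u + 61498234/7303215)(-(7303215/47089)u + 73032150/47089) + (0)
Last nonzero remainder: -(7303215/47089)u + 73032150/47089. Dividing through by -7303215/47089 gives the monic gcd u - 10.
Then lcm(f, g) = f·g / gcd(f, g); expanding and making the result monic gives the answer.

-21960 - 15804u - 1310u^2 + 551u^3 - 24u^4 - 10u^5 + u^6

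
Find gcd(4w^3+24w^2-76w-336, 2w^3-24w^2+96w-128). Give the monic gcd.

Euclidean algorithm in ℚ[w]:
  4w^3+24w^2-76w-336 = (2)(2w^3-24w^2+96w-128) + (72w^2-268w-80)
  2w^3-24w^2+96w-128 = ((1/36)w-149/648)(72w^2-268w-80) + ((5929/162)w-11858/81)
  72w^2-268w-80 = ((11664/5929)w+3240/5929)((5929/162)w-11858/81) + (0)
Last nonzero remainder: (5929/162)w-11858/81. Dividing through by 5929/162 gives the monic gcd w-4.

w-4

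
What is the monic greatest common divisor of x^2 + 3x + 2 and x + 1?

x + 1

Apply the Euclidean algorithm:
  x^2 + 3x + 2 = (x + 2)(x + 1) + (0)
The last nonzero remainder x + 1 is already monic.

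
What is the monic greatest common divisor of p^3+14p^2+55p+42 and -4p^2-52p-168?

Apply the Euclidean algorithm:
  p^3+14p^2+55p+42 = (-(1/4)p-1/4)(-4p^2-52p-168) + (0)
Last nonzero remainder: -4p^2-52p-168. Dividing through by -4 gives the monic gcd p^2+13p+42.

p^2+13p+42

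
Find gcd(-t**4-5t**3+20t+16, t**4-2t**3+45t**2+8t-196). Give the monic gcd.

Repeated division with remainder:
  -t**4-5t**3+20t+16 = (-1)(t**4-2t**3+45t**2+8t-196) + (-7t**3+45t**2+28t-180)
  t**4-2t**3+45t**2+8t-196 = (-(1/7)t-31/49)(-7t**3+45t**2+28t-180) + ((3796/49)t**2-15184/49)
  -7t**3+45t**2+28t-180 = (-(343/3796)t+2205/3796)((3796/49)t**2-15184/49) + (0)
Last nonzero remainder: (3796/49)t**2-15184/49. Dividing through by 3796/49 gives the monic gcd t**2-4.

t**2-4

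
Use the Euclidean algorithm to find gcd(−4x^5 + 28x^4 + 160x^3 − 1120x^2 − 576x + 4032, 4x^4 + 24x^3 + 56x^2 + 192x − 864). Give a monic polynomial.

By polynomial division,
  −4x^5 + 28x^4 + 160x^3 − 1120x^2 − 576x + 4032 = (−x + 13)(4x^4 + 24x^3 + 56x^2 + 192x − 864) + (−96x^3 − 1656x^2 − 3936x + 15264)
  4x^4 + 24x^3 + 56x^2 + 192x − 864 = (−(1/24)x + 15/32)(−96x^3 − 1656x^2 − 3936x + 15264) + ((2673/4)x^2 + 2673x − 8019)
  −96x^3 − 1656x^2 − 3936x + 15264 = (−(128/891)x − 1696/891)((2673/4)x^2 + 2673x − 8019) + (0)
Last nonzero remainder: (2673/4)x^2 + 2673x − 8019. Dividing through by 2673/4 gives the monic gcd x^2 + 4x − 12.

x^2 + 4x − 12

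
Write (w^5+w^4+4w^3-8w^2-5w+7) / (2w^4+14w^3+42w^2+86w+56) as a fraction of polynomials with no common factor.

By polynomial division,
  w^5+w^4+4w^3-8w^2-5w+7 = ((1/2)w-3)(2w^4+14w^3+42w^2+86w+56) + (25w^3+75w^2+225w+175)
  2w^4+14w^3+42w^2+86w+56 = ((2/25)w+8/25)(25w^3+75w^2+225w+175) + (0)
Last nonzero remainder: 25w^3+75w^2+225w+175. Dividing through by 25 gives the monic gcd w^3+3w^2+9w+7.
Cancel w^3+3w^2+9w+7 from numerator and denominator to get the reduced form.

(w^2-2w+1)/(2w+8)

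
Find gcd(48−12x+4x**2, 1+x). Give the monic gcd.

1

Apply the Euclidean algorithm:
  4x**2−12x+48 = (4x−16)(x+1) + (64)
  x+1 = ((1/64)x+1/64)(64) + (0)
The last nonzero remainder is the constant 64, so the polynomials are coprime and gcd = 1.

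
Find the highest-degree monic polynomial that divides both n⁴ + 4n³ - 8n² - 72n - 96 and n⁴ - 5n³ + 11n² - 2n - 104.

n² - 2n - 8

By polynomial division,
  n⁴ + 4n³ - 8n² - 72n - 96 = (n⁴ - 5n³ + 11n² - 2n - 104) + (9n³ - 19n² - 70n + 8)
  n⁴ - 5n³ + 11n² - 2n - 104 = ((1/9)n - 26/81)(9n³ - 19n² - 70n + 8) + ((1027/81)n² - (2054/81)n - 8216/81)
  9n³ - 19n² - 70n + 8 = ((729/1027)n - 81/1027)((1027/81)n² - (2054/81)n - 8216/81) + (0)
Last nonzero remainder: (1027/81)n² - (2054/81)n - 8216/81. Dividing through by 1027/81 gives the monic gcd n² - 2n - 8.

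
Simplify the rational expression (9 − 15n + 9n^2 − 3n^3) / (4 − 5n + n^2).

(−9 + 6n − 3n^2)/(−4 + n)

Repeated division with remainder:
  −3n^3 + 9n^2 − 15n + 9 = (−3n − 6)(n^2 − 5n + 4) + (−33n + 33)
  n^2 − 5n + 4 = (−(1/33)n + 4/33)(−33n + 33) + (0)
Last nonzero remainder: −33n + 33. Dividing through by −33 gives the monic gcd n − 1.
Cancel n − 1 from numerator and denominator to get the reduced form.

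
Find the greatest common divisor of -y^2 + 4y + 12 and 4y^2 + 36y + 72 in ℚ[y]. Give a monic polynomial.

Apply the Euclidean algorithm:
  -y^2 + 4y + 12 = (-1/4)(4y^2 + 36y + 72) + (13y + 30)
  4y^2 + 36y + 72 = ((4/13)y + 348/169)(13y + 30) + (1728/169)
  13y + 30 = ((2197/1728)y + 845/288)(1728/169) + (0)
The last nonzero remainder is the constant 1728/169, so the polynomials are coprime and gcd = 1.

1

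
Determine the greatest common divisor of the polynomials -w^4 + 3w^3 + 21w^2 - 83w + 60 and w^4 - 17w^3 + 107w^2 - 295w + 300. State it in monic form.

Repeated division with remainder:
  -w^4 + 3w^3 + 21w^2 - 83w + 60 = (-1)(w^4 - 17w^3 + 107w^2 - 295w + 300) + (-14w^3 + 128w^2 - 378w + 360)
  w^4 - 17w^3 + 107w^2 - 295w + 300 = (-(1/14)w + 55/98)(-14w^3 + 128w^2 - 378w + 360) + ((400/49)w^2 - (400/7)w + 4800/49)
  -14w^3 + 128w^2 - 378w + 360 = (-(343/200)w + 147/40)((400/49)w^2 - (400/7)w + 4800/49) + (0)
Last nonzero remainder: (400/49)w^2 - (400/7)w + 4800/49. Dividing through by 400/49 gives the monic gcd w^2 - 7w + 12.

w^2 - 7w + 12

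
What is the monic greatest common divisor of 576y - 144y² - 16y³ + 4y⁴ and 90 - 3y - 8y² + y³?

Euclidean algorithm in ℚ[y]:
  4y⁴ - 16y³ - 144y² + 576y = (4y + 16)(y³ - 8y² - 3y + 90) + (-4y² + 264y - 1440)
  y³ - 8y² - 3y + 90 = (-(1/4)y - 29/2)(-4y² + 264y - 1440) + (3465y - 20790)
  -4y² + 264y - 1440 = (-(4/3465)y + 16/231)(3465y - 20790) + (0)
Last nonzero remainder: 3465y - 20790. Dividing through by 3465 gives the monic gcd y - 6.

-6 + y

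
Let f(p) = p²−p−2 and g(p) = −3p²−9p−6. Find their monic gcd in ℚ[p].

p+1

By polynomial division,
  p²−p−2 = (−1/3)(−3p²−9p−6) + (−4p−4)
  −3p²−9p−6 = ((3/4)p+3/2)(−4p−4) + (0)
Last nonzero remainder: −4p−4. Dividing through by −4 gives the monic gcd p+1.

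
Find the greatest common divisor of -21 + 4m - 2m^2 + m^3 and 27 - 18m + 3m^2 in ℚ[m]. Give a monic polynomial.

-3 + m

Euclidean algorithm in ℚ[m]:
  m^3 - 2m^2 + 4m - 21 = ((1/3)m + 4/3)(3m^2 - 18m + 27) + (19m - 57)
  3m^2 - 18m + 27 = ((3/19)m - 9/19)(19m - 57) + (0)
Last nonzero remainder: 19m - 57. Dividing through by 19 gives the monic gcd m - 3.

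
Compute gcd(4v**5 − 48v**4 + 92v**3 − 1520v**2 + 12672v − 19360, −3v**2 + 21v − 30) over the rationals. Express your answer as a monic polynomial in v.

Apply the Euclidean algorithm:
  4v**5 − 48v**4 + 92v**3 − 1520v**2 + 12672v − 19360 = (−(4/3)v**3 + (20/3)v**2 + (88/3)v + 1936/3)(−3v**2 + 21v − 30) + (0)
Last nonzero remainder: −3v**2 + 21v − 30. Dividing through by −3 gives the monic gcd v**2 − 7v + 10.

v**2 − 7v + 10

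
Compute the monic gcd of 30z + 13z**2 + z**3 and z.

Apply the Euclidean algorithm:
  z**3 + 13z**2 + 30z = (z**2 + 13z + 30)(z) + (0)
The last nonzero remainder z is already monic.

z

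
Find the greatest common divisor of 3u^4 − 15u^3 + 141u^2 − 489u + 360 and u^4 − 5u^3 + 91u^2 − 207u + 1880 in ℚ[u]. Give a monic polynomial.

Apply the Euclidean algorithm:
  3u^4 − 15u^3 + 141u^2 − 489u + 360 = (3)(u^4 − 5u^3 + 91u^2 − 207u + 1880) + (−132u^2 + 132u − 5280)
  u^4 − 5u^3 + 91u^2 − 207u + 1880 = (−(1/132)u^2 + (1/33)u − 47/132)(−132u^2 + 132u − 5280) + (0)
Last nonzero remainder: −132u^2 + 132u − 5280. Dividing through by −132 gives the monic gcd u^2 − u + 40.

u^2 − u + 40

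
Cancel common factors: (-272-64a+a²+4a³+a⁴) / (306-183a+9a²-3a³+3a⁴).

Apply the Euclidean algorithm:
  a⁴+4a³+a²-64a-272 = (1/3)(3a⁴-3a³+9a²-183a+306) + (5a³-2a²-3a-374)
  3a⁴-3a³+9a²-183a+306 = ((3/5)a-9/25)(5a³-2a²-3a-374) + ((252/25)a²+(1008/25)a+4284/25)
  5a³-2a²-3a-374 = ((125/252)a-275/126)((252/25)a²+(1008/25)a+4284/25) + (0)
Last nonzero remainder: (252/25)a²+(1008/25)a+4284/25. Dividing through by 252/25 gives the monic gcd a²+4a+17.
Cancel a²+4a+17 from numerator and denominator to get the reduced form.

(-16+a²)/(18-15a+3a²)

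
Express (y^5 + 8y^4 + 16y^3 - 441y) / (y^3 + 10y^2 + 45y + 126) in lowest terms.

(y^3 + 4y^2 - 21y)/(y + 6)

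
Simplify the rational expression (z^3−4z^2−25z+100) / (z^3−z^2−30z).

(z^2−9z+20)/(z^2−6z)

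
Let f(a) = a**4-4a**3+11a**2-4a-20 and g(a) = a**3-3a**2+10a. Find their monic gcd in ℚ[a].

a**2-3a+10

Repeated division with remainder:
  a**4-4a**3+11a**2-4a-20 = (a-1)(a**3-3a**2+10a) + (-2a**2+6a-20)
  a**3-3a**2+10a = (-(1/2)a)(-2a**2+6a-20) + (0)
Last nonzero remainder: -2a**2+6a-20. Dividing through by -2 gives the monic gcd a**2-3a+10.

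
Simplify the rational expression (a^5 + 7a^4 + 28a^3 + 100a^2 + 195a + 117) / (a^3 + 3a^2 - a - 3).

Apply the Euclidean algorithm:
  a^5 + 7a^4 + 28a^3 + 100a^2 + 195a + 117 = (a^2 + 4a + 17)(a^3 + 3a^2 - a - 3) + (56a^2 + 224a + 168)
  a^3 + 3a^2 - a - 3 = ((1/56)a - 1/56)(56a^2 + 224a + 168) + (0)
Last nonzero remainder: 56a^2 + 224a + 168. Dividing through by 56 gives the monic gcd a^2 + 4a + 3.
Cancel a^2 + 4a + 3 from numerator and denominator to get the reduced form.

(a^3 + 3a^2 + 13a + 39)/(a - 1)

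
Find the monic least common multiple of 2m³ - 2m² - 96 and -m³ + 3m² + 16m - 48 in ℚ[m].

m⁵ - 13m³ - 36m² - 48m + 576

By polynomial division,
  2m³ - 2m² - 96 = (-2)(-m³ + 3m² + 16m - 48) + (4m² + 32m - 192)
  -m³ + 3m² + 16m - 48 = (-(1/4)m + 11/4)(4m² + 32m - 192) + (-120m + 480)
  4m² + 32m - 192 = (-(1/30)m - 2/5)(-120m + 480) + (0)
Last nonzero remainder: -120m + 480. Dividing through by -120 gives the monic gcd m - 4.
Then lcm(f, g) = f·g / gcd(f, g); expanding and making the result monic gives the answer.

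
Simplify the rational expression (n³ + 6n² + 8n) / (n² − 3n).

(n² + 6n + 8)/(n − 3)

Apply the Euclidean algorithm:
  n³ + 6n² + 8n = (n + 9)(n² − 3n) + (35n)
  n² − 3n = ((1/35)n − 3/35)(35n) + (0)
Last nonzero remainder: 35n. Dividing through by 35 gives the monic gcd n.
Cancel n from numerator and denominator to get the reduced form.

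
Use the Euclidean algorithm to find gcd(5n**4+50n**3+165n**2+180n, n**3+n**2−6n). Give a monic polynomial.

n**2+3n

Apply the Euclidean algorithm:
  5n**4+50n**3+165n**2+180n = (5n+45)(n**3+n**2−6n) + (150n**2+450n)
  n**3+n**2−6n = ((1/150)n−1/75)(150n**2+450n) + (0)
Last nonzero remainder: 150n**2+450n. Dividing through by 150 gives the monic gcd n**2+3n.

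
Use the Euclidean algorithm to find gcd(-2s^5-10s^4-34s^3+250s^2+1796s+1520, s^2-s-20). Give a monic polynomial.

s^2-s-20

Euclidean algorithm in ℚ[s]:
  -2s^5-10s^4-34s^3+250s^2+1796s+1520 = (-2s^3-12s^2-86s-76)(s^2-s-20) + (0)
The last nonzero remainder s^2-s-20 is already monic.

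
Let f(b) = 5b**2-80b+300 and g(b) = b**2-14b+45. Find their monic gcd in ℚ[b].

Repeated division with remainder:
  5b**2-80b+300 = (5)(b**2-14b+45) + (-10b+75)
  b**2-14b+45 = (-(1/10)b+13/20)(-10b+75) + (-15/4)
  -10b+75 = ((8/3)b-20)(-15/4) + (0)
The last nonzero remainder is the constant -15/4, so the polynomials are coprime and gcd = 1.

1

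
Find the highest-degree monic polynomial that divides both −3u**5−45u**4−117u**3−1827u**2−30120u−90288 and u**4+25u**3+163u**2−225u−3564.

u**2+20u+99

Apply the Euclidean algorithm:
  −3u**5−45u**4−117u**3−1827u**2−30120u−90288 = (−3u+30)(u**4+25u**3+163u**2−225u−3564) + (−378u**3−7392u**2−34062u+16632)
  u**4+25u**3+163u**2−225u−3564 = (−(1/378)u−7/486)(−378u**3−7392u**2−34062u+16632) + (−(2720/81)u**2−(54400/81)u−29920/9)
  −378u**3−7392u**2−34062u+16632 = ((15309/1360)u−1701/340)(−(2720/81)u**2−(54400/81)u−29920/9) + (0)
Last nonzero remainder: −(2720/81)u**2−(54400/81)u−29920/9. Dividing through by −2720/81 gives the monic gcd u**2+20u+99.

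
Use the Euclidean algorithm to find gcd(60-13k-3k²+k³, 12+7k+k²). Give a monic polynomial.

4+k

Euclidean algorithm in ℚ[k]:
  k³-3k²-13k+60 = (k-10)(k²+7k+12) + (45k+180)
  k²+7k+12 = ((1/45)k+1/15)(45k+180) + (0)
Last nonzero remainder: 45k+180. Dividing through by 45 gives the monic gcd k+4.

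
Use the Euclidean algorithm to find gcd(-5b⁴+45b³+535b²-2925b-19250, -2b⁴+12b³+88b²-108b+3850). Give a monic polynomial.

Apply the Euclidean algorithm:
  -5b⁴+45b³+535b²-2925b-19250 = (5/2)(-2b⁴+12b³+88b²-108b+3850) + (15b³+315b²-2655b-28875)
  -2b⁴+12b³+88b²-108b+3850 = (-(2/15)b+18/5)(15b³+315b²-2655b-28875) + (-1400b²+5600b+107800)
  15b³+315b²-2655b-28875 = (-(3/280)b-15/56)(-1400b²+5600b+107800) + (0)
Last nonzero remainder: -1400b²+5600b+107800. Dividing through by -1400 gives the monic gcd b²-4b-77.

b²-4b-77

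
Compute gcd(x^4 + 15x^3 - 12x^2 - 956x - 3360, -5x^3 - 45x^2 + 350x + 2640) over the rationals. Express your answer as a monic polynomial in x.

x^2 - 2x - 48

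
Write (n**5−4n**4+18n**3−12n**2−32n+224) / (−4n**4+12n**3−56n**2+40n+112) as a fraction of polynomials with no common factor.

By polynomial division,
  n**5−4n**4+18n**3−12n**2−32n+224 = (−(1/4)n+1/4)(−4n**4+12n**3−56n**2+40n+112) + (n**3+12n**2−14n+196)
  −4n**4+12n**3−56n**2+40n+112 = (−4n+60)(n**3+12n**2−14n+196) + (−832n**2+1664n−11648)
  n**3+12n**2−14n+196 = (−(1/832)n−7/416)(−832n**2+1664n−11648) + (0)
Last nonzero remainder: −832n**2+1664n−11648. Dividing through by −832 gives the monic gcd n**2−2n+14.
Cancel n**2−2n+14 from numerator and denominator to get the reduced form.

(−n**3+2n**2−16)/(4n**2−4n−8)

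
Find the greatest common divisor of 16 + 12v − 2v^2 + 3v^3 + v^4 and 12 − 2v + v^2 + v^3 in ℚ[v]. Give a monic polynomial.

4 − 2v + v^2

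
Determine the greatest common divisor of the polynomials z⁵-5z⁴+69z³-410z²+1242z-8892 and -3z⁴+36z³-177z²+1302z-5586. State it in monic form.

By polynomial division,
  z⁵-5z⁴+69z³-410z²+1242z-8892 = (-(1/3)z-7/3)(-3z⁴+36z³-177z²+1302z-5586) + (94z³-389z²+2418z-21926)
  -3z⁴+36z³-177z²+1302z-5586 = (-(3/94)z+2217/8836)(94z³-389z²+2418z-21926) + (-(19683/8836)z²-(19683/4418)z-373977/4418)
  94z³-389z²+2418z-21926 = (-(830584/19683)z+5098372/19683)(-(19683/8836)z²-(19683/4418)z-373977/4418) + (0)
Last nonzero remainder: -(19683/8836)z²-(19683/4418)z-373977/4418. Dividing through by -19683/8836 gives the monic gcd z²+2z+38.

z²+2z+38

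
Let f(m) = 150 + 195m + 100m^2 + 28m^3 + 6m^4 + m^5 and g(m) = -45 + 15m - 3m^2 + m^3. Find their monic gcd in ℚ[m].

Euclidean algorithm in ℚ[m]:
  m^5 + 6m^4 + 28m^3 + 100m^2 + 195m + 150 = (m^2 + 9m + 40)(m^3 - 3m^2 + 15m - 45) + (130m^2 + 1950)
  m^3 - 3m^2 + 15m - 45 = ((1/130)m - 3/130)(130m^2 + 1950) + (0)
Last nonzero remainder: 130m^2 + 1950. Dividing through by 130 gives the monic gcd m^2 + 15.

15 + m^2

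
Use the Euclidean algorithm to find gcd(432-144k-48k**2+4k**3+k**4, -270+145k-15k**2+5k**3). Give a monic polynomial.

-2+k

Repeated division with remainder:
  k**4+4k**3-48k**2-144k+432 = ((1/5)k+7/5)(5k**3-15k**2+145k-270) + (-56k**2-293k+810)
  5k**3-15k**2+145k-270 = (-(5/56)k+2305/3136)(-56k**2-293k+810) + ((1356885/3136)k-1356885/1568)
  -56k**2-293k+810 = (-(175616/1356885)k-9408/10051)((1356885/3136)k-1356885/1568) + (0)
Last nonzero remainder: (1356885/3136)k-1356885/1568. Dividing through by 1356885/3136 gives the monic gcd k-2.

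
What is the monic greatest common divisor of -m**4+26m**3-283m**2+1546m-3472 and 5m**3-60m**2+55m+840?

By polynomial division,
  -m**4+26m**3-283m**2+1546m-3472 = (-(1/5)m+14/5)(5m**3-60m**2+55m+840) + (-104m**2+1560m-5824)
  5m**3-60m**2+55m+840 = (-(5/104)m-15/104)(-104m**2+1560m-5824) + (0)
Last nonzero remainder: -104m**2+1560m-5824. Dividing through by -104 gives the monic gcd m**2-15m+56.

m**2-15m+56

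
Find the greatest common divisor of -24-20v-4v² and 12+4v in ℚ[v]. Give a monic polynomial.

3+v

Euclidean algorithm in ℚ[v]:
  -4v²-20v-24 = (-v-2)(4v+12) + (0)
Last nonzero remainder: 4v+12. Dividing through by 4 gives the monic gcd v+3.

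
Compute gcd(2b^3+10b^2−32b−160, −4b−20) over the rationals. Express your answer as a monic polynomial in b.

Repeated division with remainder:
  2b^3+10b^2−32b−160 = (−(1/2)b^2+8)(−4b−20) + (0)
Last nonzero remainder: −4b−20. Dividing through by −4 gives the monic gcd b+5.

b+5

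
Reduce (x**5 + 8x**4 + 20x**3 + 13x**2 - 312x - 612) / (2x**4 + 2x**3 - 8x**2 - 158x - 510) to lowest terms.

Apply the Euclidean algorithm:
  x**5 + 8x**4 + 20x**3 + 13x**2 - 312x - 612 = ((1/2)x + 7/2)(2x**4 + 2x**3 - 8x**2 - 158x - 510) + (17x**3 + 120x**2 + 496x + 1173)
  2x**4 + 2x**3 - 8x**2 - 158x - 510 = ((2/17)x - 206/289)(17x**3 + 120x**2 + 496x + 1173) + ((5544/289)x**2 + (16632/289)x + 5544/17)
  17x**3 + 120x**2 + 496x + 1173 = ((4913/5544)x + 6647/1848)((5544/289)x**2 + (16632/289)x + 5544/17) + (0)
Last nonzero remainder: (5544/289)x**2 + (16632/289)x + 5544/17. Dividing through by 5544/289 gives the monic gcd x**2 + 3x + 17.
Cancel x**2 + 3x + 17 from numerator and denominator to get the reduced form.

(x**3 + 5x**2 - 12x - 36)/(2x**2 - 4x - 30)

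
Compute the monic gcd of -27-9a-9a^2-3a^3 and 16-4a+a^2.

1

By polynomial division,
  -3a^3-9a^2-9a-27 = (-3a-21)(a^2-4a+16) + (-45a+309)
  a^2-4a+16 = (-(1/45)a-43/675)(-45a+309) + (8029/225)
  -45a+309 = (-(10125/8029)a+69525/8029)(8029/225) + (0)
The last nonzero remainder is the constant 8029/225, so the polynomials are coprime and gcd = 1.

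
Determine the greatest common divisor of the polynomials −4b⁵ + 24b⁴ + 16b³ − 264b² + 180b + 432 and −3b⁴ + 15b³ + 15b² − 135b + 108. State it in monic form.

b³ − 4b² − 9b + 36

Repeated division with remainder:
  −4b⁵ + 24b⁴ + 16b³ − 264b² + 180b + 432 = ((4/3)b − 4/3)(−3b⁴ + 15b³ + 15b² − 135b + 108) + (16b³ − 64b² − 144b + 576)
  −3b⁴ + 15b³ + 15b² − 135b + 108 = (−(3/16)b + 3/16)(16b³ − 64b² − 144b + 576) + (0)
Last nonzero remainder: 16b³ − 64b² − 144b + 576. Dividing through by 16 gives the monic gcd b³ − 4b² − 9b + 36.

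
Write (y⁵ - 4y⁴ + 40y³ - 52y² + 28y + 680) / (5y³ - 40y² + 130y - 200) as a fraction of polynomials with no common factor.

(y³ + 30y + 68)/(5y - 20)

Euclidean algorithm in ℚ[y]:
  y⁵ - 4y⁴ + 40y³ - 52y² + 28y + 680 = ((1/5)y² + (4/5)y + 46/5)(5y³ - 40y² + 130y - 200) + (252y² - 1008y + 2520)
  5y³ - 40y² + 130y - 200 = ((5/252)y - 5/63)(252y² - 1008y + 2520) + (0)
Last nonzero remainder: 252y² - 1008y + 2520. Dividing through by 252 gives the monic gcd y² - 4y + 10.
Cancel y² - 4y + 10 from numerator and denominator to get the reduced form.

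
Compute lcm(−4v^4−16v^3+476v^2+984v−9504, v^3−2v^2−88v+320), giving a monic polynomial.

v^6+6v^5−191v^4−804v^3+11404v^2+24432v−190080

Repeated division with remainder:
  −4v^4−16v^3+476v^2+984v−9504 = (−4v−24)(v^3−2v^2−88v+320) + (76v^2+152v−1824)
  v^3−2v^2−88v+320 = ((1/76)v−1/19)(76v^2+152v−1824) + (−56v+224)
  76v^2+152v−1824 = (−(19/14)v−57/7)(−56v+224) + (0)
Last nonzero remainder: −56v+224. Dividing through by −56 gives the monic gcd v−4.
Then lcm(f, g) = f·g / gcd(f, g); expanding and making the result monic gives the answer.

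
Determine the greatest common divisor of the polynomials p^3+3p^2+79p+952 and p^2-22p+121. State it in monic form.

1

By polynomial division,
  p^3+3p^2+79p+952 = (p+25)(p^2-22p+121) + (508p-2073)
  p^2-22p+121 = ((1/508)p-9103/258064)(508p-2073) + (12355225/258064)
  508p-2073 = ((131096512/12355225)p-534966672/12355225)(12355225/258064) + (0)
The last nonzero remainder is the constant 12355225/258064, so the polynomials are coprime and gcd = 1.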